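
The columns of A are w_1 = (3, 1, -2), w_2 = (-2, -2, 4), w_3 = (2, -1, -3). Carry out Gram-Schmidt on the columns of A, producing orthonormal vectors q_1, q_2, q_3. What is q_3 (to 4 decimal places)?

q_3 = (0.0000, -0.8944, -0.4472)

w_1 = (3, 1, -2); ‖w_1‖ = 3.7417, so q_1 = (0.8018, 0.2673, -0.5345).
q_1·w_2 = 0.8018·(-2) + 0.2673·(-2) + (-0.5345)·4 = -4.2762.
u_2 = w_2 + 4.2762·q_1 = (1.4286, -0.8571, 1.7143).
‖u_2‖ = 2.3905, so q_2 = (0.5976, -0.3586, 0.7171).
q_1·w_3 = 0.8018·2 + 0.2673·(-1) + (-0.5345)·(-3) = 2.9399; q_2·w_3 = 0.5976·2 + (-0.3586)·(-1) + 0.7171·(-3) = -0.5976.
u_3 = w_3 − 2.9399·q_1 + 0.5976·q_2 = (0.0000, -2.0000, -1.0000).
‖u_3‖ = 2.2361, so q_3 = (0.0000, -0.8944, -0.4472).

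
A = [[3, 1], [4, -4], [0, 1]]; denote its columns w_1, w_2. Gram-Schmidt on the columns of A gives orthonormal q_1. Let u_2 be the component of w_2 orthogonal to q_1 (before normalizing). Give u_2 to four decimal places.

u_2 = (2.5600, -1.9200, 1.0000)

w_1 = (3, 4, 0); ‖w_1‖ = 5.0000, so q_1 = (0.6000, 0.8000, 0.0000).
q_1·w_2 = 0.6000·1 + 0.8000·(-4) + 0.0000·1 = -2.6000.
u_2 = w_2 + 2.6000·q_1 = (2.5600, -1.9200, 1.0000).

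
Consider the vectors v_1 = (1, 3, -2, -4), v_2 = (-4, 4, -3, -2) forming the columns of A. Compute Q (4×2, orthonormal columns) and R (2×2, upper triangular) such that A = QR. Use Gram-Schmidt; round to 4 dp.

v_1 = (1, 3, -2, -4); ‖v_1‖ = 5.4772, so q_1 = (0.1826, 0.5477, -0.3651, -0.7303).
q_1·v_2 = 0.1826·(-4) + 0.5477·4 + (-0.3651)·(-3) + (-0.7303)·(-2) = 4.0166.
u_2 = v_2 − 4.0166·q_1 = (-4.7333, 1.8000, -1.5333, 0.9333).
‖u_2‖ = 5.3728, so q_2 = (-0.8810, 0.3350, -0.2854, 0.1737).

Q = [[0.1826, -0.8810], [0.5477, 0.3350], [-0.3651, -0.2854], [-0.7303, 0.1737]], R = [[5.4772, 4.0166], [0.0000, 5.3728]]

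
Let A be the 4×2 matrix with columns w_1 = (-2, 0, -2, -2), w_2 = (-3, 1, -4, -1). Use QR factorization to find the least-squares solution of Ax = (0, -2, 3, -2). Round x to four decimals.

x = (2.0294, -1.6471)

w_1 = (-2, 0, -2, -2); ‖w_1‖ = 3.4641, so e_1 = (-0.5774, 0.0000, -0.5774, -0.5774).
e_1·w_2 = (-0.5774)·(-3) + 0.0000·1 + (-0.5774)·(-4) + (-0.5774)·(-1) = 4.6188.
u_2 = w_2 − 4.6188·e_1 = (-0.3333, 1.0000, -1.3333, 1.6667).
‖u_2‖ = 2.3805, so e_2 = (-0.1400, 0.4201, -0.5601, 0.7001).
Qᵀb = (-0.5774, -3.9208).
Back-substitute: x_2 = -3.9208/2.3805 = -1.6471.
x_1 = (-0.5774 − 4.6188·(-1.6471))/3.4641 = 2.0294.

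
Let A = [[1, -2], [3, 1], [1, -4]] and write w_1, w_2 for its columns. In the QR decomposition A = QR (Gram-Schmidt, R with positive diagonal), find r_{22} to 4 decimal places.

w_1 = (1, 3, 1); ‖w_1‖ = 3.3166, so q_1 = (0.3015, 0.9045, 0.3015).
q_1·w_2 = 0.3015·(-2) + 0.9045·1 + 0.3015·(-4) = -0.9045.
u_2 = w_2 + 0.9045·q_1 = (-1.7273, 1.8182, -3.7273).
r_{22} = ‖u_2‖ = 4.4924.

r_{22} = 4.4924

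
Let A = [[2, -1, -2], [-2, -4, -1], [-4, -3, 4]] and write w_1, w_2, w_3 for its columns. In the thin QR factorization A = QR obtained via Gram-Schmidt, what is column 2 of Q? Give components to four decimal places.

e_2 = (-0.7071, -0.7071, 0.0000)

w_1 = (2, -2, -4); ‖w_1‖ = 4.8990, so e_1 = (0.4082, -0.4082, -0.8165).
e_1·w_2 = 0.4082·(-1) + (-0.4082)·(-4) + (-0.8165)·(-3) = 3.6742.
u_2 = w_2 − 3.6742·e_1 = (-2.5000, -2.5000, 0.0000).
‖u_2‖ = 3.5355, so e_2 = (-0.7071, -0.7071, 0.0000).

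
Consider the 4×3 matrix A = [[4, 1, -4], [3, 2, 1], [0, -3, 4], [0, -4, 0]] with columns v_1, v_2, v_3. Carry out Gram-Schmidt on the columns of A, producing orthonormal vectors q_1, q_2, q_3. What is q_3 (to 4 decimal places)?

v_1 = (4, 3, 0, 0); ‖v_1‖ = 5.0000, so q_1 = (0.8000, 0.6000, 0.0000, 0.0000).
q_1·v_2 = 0.8000·1 + 0.6000·2 + 0.0000·(-3) + 0.0000·(-4) = 2.0000.
u_2 = v_2 − 2.0000·q_1 = (-0.6000, 0.8000, -3.0000, -4.0000).
‖u_2‖ = 5.0990, so q_2 = (-0.1177, 0.1569, -0.5883, -0.7845).
q_1·v_3 = 0.8000·(-4) + 0.6000·1 + 0.0000·4 + 0.0000·0 = -2.6000; q_2·v_3 = (-0.1177)·(-4) + 0.1569·1 + (-0.5883)·4 + (-0.7845)·0 = -1.7258.
u_3 = v_3 + 2.6000·q_1 + 1.7258·q_2 = (-2.1231, 2.8308, 2.9846, -1.3538).
‖u_3‖ = 4.8230, so q_3 = (-0.4402, 0.5869, 0.6188, -0.2807).

q_3 = (-0.4402, 0.5869, 0.6188, -0.2807)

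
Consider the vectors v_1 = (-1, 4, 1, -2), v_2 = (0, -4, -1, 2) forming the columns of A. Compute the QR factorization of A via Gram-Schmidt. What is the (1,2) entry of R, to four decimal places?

v_1 = (-1, 4, 1, -2); ‖v_1‖ = 4.6904, so e_1 = (-0.2132, 0.8528, 0.2132, -0.4264).
r_{12} = e_1·v_2 = -4.4772.

r_{12} = -4.4772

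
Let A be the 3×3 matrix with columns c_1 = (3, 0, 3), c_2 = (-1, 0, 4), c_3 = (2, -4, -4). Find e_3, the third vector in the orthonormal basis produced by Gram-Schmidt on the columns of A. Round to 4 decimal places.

c_1 = (3, 0, 3); ‖c_1‖ = 4.2426, so e_1 = (0.7071, 0.0000, 0.7071).
e_1·c_2 = 0.7071·(-1) + 0.0000·0 + 0.7071·4 = 2.1213.
u_2 = c_2 − 2.1213·e_1 = (-2.5000, 0.0000, 2.5000).
‖u_2‖ = 3.5355, so e_2 = (-0.7071, 0.0000, 0.7071).
e_1·c_3 = 0.7071·2 + 0.0000·(-4) + 0.7071·(-4) = -1.4142; e_2·c_3 = (-0.7071)·2 + 0.0000·(-4) + 0.7071·(-4) = -4.2426.
u_3 = c_3 + 1.4142·e_1 + 4.2426·e_2 = (0.0000, -4.0000, 0.0000).
‖u_3‖ = 4.0000, so e_3 = (0.0000, -1.0000, 0.0000).

e_3 = (0.0000, -1.0000, 0.0000)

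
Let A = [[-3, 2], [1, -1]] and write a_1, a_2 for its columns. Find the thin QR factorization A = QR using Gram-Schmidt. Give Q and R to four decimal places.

a_1 = (-3, 1); ‖a_1‖ = 3.1623, so e_1 = (-0.9487, 0.3162).
e_1·a_2 = (-0.9487)·2 + 0.3162·(-1) = -2.2136.
u_2 = a_2 + 2.2136·e_1 = (-0.1000, -0.3000).
‖u_2‖ = 0.3162, so e_2 = (-0.3162, -0.9487).

Q = [[-0.9487, -0.3162], [0.3162, -0.9487]], R = [[3.1623, -2.2136], [0.0000, 0.3162]]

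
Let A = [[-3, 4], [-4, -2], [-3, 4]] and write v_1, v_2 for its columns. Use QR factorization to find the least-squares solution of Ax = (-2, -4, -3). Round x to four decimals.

x = (0.9545, 0.0909)

v_1 = (-3, -4, -3); ‖v_1‖ = 5.8310, so e_1 = (-0.5145, -0.6860, -0.5145).
e_1·v_2 = (-0.5145)·4 + (-0.6860)·(-2) + (-0.5145)·4 = -2.7440.
u_2 = v_2 + 2.7440·e_1 = (2.5882, -3.8824, 2.5882).
‖u_2‖ = 5.3358, so e_2 = (0.4851, -0.7276, 0.4851).
Qᵀb = (5.3165, 0.4851).
Back-substitute: x_2 = 0.4851/5.3358 = 0.0909.
x_1 = (5.3165 + 2.7440·0.0909)/5.8310 = 0.9545.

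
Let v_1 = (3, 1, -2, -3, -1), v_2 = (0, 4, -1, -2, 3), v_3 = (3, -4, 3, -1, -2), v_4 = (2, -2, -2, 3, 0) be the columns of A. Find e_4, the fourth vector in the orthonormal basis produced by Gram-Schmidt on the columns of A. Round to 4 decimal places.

v_1 = (3, 1, -2, -3, -1); ‖v_1‖ = 4.8990, so e_1 = (0.6124, 0.2041, -0.4082, -0.6124, -0.2041).
e_1·v_2 = 0.6124·0 + 0.2041·4 + (-0.4082)·(-1) + (-0.6124)·(-2) + (-0.2041)·3 = 1.8371.
u_2 = v_2 − 1.8371·e_1 = (-1.1250, 3.6250, -0.2500, -0.8750, 3.3750).
‖u_2‖ = 5.1599, so e_2 = (-0.2180, 0.7025, -0.0485, -0.1696, 0.6541).
e_1·v_3 = 0.6124·3 + 0.2041·(-4) + (-0.4082)·3 + (-0.6124)·(-1) + (-0.2041)·(-2) = 0.8165; e_2·v_3 = (-0.2180)·3 + 0.7025·(-4) + (-0.0485)·3 + (-0.1696)·(-1) + 0.6541·(-2) = -4.7481.
u_3 = v_3 − 0.8165·e_1 + 4.7481·e_2 = (1.4648, -0.8310, 3.1033, -1.3052, 1.2723).
‖u_3‖ = 3.9735, so e_3 = (0.3686, -0.2091, 0.7810, -0.3285, 0.3202).
e_1·v_4 = 0.6124·2 + 0.2041·(-2) + (-0.4082)·(-2) + (-0.6124)·3 + (-0.2041)·0 = -0.2041; e_2·v_4 = (-0.2180)·2 + 0.7025·(-2) + (-0.0485)·(-2) + (-0.1696)·3 + 0.6541·0 = -2.2529; e_3·v_4 = 0.3686·2 + (-0.2091)·(-2) + 0.7810·(-2) + (-0.3285)·3 + 0.3202·0 = -1.3918.
u_4 = v_4 + 0.2041·e_1 + 2.2529·e_2 + 1.3918·e_3 = (2.1469, -0.6667, -1.1055, 2.0358, 1.8776).
‖u_4‖ = 3.7344, so e_4 = (0.5749, -0.1785, -0.2960, 0.5451, 0.5028).

e_4 = (0.5749, -0.1785, -0.2960, 0.5451, 0.5028)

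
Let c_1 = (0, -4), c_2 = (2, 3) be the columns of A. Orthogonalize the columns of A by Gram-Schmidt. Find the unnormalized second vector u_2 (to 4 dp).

c_1 = (0, -4); ‖c_1‖ = 4.0000, so e_1 = (0.0000, -1.0000).
e_1·c_2 = 0.0000·2 + (-1.0000)·3 = -3.0000.
u_2 = c_2 + 3.0000·e_1 = (2.0000, 0.0000).

u_2 = (2.0000, 0.0000)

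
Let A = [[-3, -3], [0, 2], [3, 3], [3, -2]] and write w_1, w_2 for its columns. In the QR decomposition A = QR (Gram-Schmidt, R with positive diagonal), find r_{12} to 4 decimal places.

e_1 = w_1/‖w_1‖ = (-3, 0, 3, 3)/5.1962 = (-0.5774, 0.0000, 0.5774, 0.5774).
r_{12} = e_1·w_2 = 2.3094.

r_{12} = 2.3094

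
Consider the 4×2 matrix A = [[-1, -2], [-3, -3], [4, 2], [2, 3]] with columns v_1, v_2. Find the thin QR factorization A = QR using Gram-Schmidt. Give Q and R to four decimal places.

Q = [[-0.1826, -0.5133], [-0.5477, -0.2200], [0.7303, -0.5866], [0.3651, 0.5866]], R = [[5.4772, 4.5644], [0.0000, 2.2730]]

v_1 = (-1, -3, 4, 2); ‖v_1‖ = 5.4772, so e_1 = (-0.1826, -0.5477, 0.7303, 0.3651).
e_1·v_2 = (-0.1826)·(-2) + (-0.5477)·(-3) + 0.7303·2 + 0.3651·3 = 4.5644.
u_2 = v_2 − 4.5644·e_1 = (-1.1667, -0.5000, -1.3333, 1.3333).
‖u_2‖ = 2.2730, so e_2 = (-0.5133, -0.2200, -0.5866, 0.5866).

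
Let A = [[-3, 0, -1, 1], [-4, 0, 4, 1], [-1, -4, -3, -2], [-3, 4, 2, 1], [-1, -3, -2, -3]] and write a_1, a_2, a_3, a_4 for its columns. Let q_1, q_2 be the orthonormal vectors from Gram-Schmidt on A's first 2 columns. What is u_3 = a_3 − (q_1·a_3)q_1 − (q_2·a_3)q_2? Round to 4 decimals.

u_3 = (-1.9180, 2.7760, -0.9187, -1.3053, -0.5155)

q_1 = a_1/‖a_1‖ = (-3, -4, -1, -3, -1)/6.0000 = (-0.5000, -0.6667, -0.1667, -0.5000, -0.1667).
r_{12} = q_1·a_2 = -0.8333.
u_2 = a_2 + 0.8333·q_1 = (-0.4167, -0.5556, -4.1389, 3.5833, -3.1389).
‖u_2‖ = 6.3487, so q_2 = (-0.0656, -0.0875, -0.6519, 0.5644, -0.4944).
r_{13} = q_1·a_3 = -2.3333; r_{23} = q_2·a_3 = 3.7891.
u_3 = a_3 + 2.3333·q_1 − 3.7891·q_2 = (-1.9180, 2.7760, -0.9187, -1.3053, -0.5155).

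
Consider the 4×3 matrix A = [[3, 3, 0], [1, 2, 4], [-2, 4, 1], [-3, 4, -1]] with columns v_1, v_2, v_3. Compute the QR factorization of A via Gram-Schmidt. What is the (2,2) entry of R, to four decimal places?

r_{22} = 6.4404

e_1 = v_1/‖v_1‖ = (3, 1, -2, -3)/4.7958 = (0.6255, 0.2085, -0.4170, -0.6255).
r_{12} = e_1·v_2 = -1.8766.
u_2 = v_2 + 1.8766·e_1 = (4.1739, 2.3913, 3.2174, 2.8261).
r_{22} = ‖u_2‖ = 6.4404.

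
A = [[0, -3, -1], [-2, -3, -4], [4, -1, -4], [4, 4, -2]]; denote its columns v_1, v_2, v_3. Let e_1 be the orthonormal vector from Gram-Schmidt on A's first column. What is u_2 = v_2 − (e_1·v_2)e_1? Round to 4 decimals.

u_2 = (-3.0000, -2.0000, -3.0000, 2.0000)

e_1 = v_1/‖v_1‖ = (0, -2, 4, 4)/6.0000 = (0.0000, -0.3333, 0.6667, 0.6667).
r_{12} = e_1·v_2 = 3.0000.
u_2 = v_2 − 3.0000·e_1 = (-3.0000, -2.0000, -3.0000, 2.0000).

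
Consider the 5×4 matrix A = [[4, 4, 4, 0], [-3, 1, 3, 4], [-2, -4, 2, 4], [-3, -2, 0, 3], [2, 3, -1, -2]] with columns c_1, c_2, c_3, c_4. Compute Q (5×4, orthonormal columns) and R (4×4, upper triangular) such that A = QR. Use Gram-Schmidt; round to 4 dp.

Q = [[0.6172, 0.1913, 0.6873, 0.1540], [-0.4629, 0.7493, 0.3564, -0.1787], [-0.3086, -0.5421, 0.5581, 0.2966], [-0.4629, 0.0797, -0.0109, 0.6351], [0.3086, 0.3189, -0.2983, 0.6731]], R = [[6.4807, 5.0920, 0.1543, -5.0920], [0.0000, 4.4801, 1.6103, 0.4305], [0.0000, 0.0000, 5.2329, 4.2219], [0.0000, 0.0000, 0.0000, 1.0306]]

q_1 = c_1/‖c_1‖ = (4, -3, -2, -3, 2)/6.4807 = (0.6172, -0.4629, -0.3086, -0.4629, 0.3086).
r_{12} = q_1·c_2 = 5.0920.
u_2 = c_2 − 5.0920·q_1 = (0.8571, 3.3571, -2.4286, 0.3571, 1.4286).
‖u_2‖ = 4.4801, so q_2 = (0.1913, 0.7493, -0.5421, 0.0797, 0.3189).
r_{13} = q_1·c_3 = 0.1543; r_{23} = q_2·c_3 = 1.6103.
u_3 = c_3 − 0.1543·q_1 − 1.6103·q_2 = (3.5967, 1.8648, 2.9205, -0.0569, -1.5611).
‖u_3‖ = 5.2329, so q_3 = (0.6873, 0.3564, 0.5581, -0.0109, -0.2983).
r_{14} = q_1·c_4 = -5.0920; r_{24} = q_2·c_4 = 0.4305; r_{34} = q_3·c_4 = 4.2219.
u_4 = c_4 + 5.0920·q_1 − 0.4305·q_2 − 4.2219·q_3 = (0.1587, -0.1842, 0.3057, 0.6545, 0.6936).
‖u_4‖ = 1.0306, so q_4 = (0.1540, -0.1787, 0.2966, 0.6351, 0.6731).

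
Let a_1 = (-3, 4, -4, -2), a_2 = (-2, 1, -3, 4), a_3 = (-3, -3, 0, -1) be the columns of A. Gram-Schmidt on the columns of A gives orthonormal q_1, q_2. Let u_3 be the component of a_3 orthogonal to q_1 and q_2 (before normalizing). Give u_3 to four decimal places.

a_1 = (-3, 4, -4, -2); ‖a_1‖ = 6.7082, so q_1 = (-0.4472, 0.5963, -0.5963, -0.2981).
q_1·a_2 = (-0.4472)·(-2) + 0.5963·1 + (-0.5963)·(-3) + (-0.2981)·4 = 2.0870.
u_2 = a_2 − 2.0870·q_1 = (-1.0667, -0.2444, -1.7556, 4.6222).
‖u_2‖ = 5.0640, so q_2 = (-0.2106, -0.0483, -0.3467, 0.9128).
q_1·a_3 = (-0.4472)·(-3) + 0.5963·(-3) + (-0.5963)·0 + (-0.2981)·(-1) = -0.1491; q_2·a_3 = (-0.2106)·(-3) + (-0.0483)·(-3) + (-0.3467)·0 + 0.9128·(-1) = -0.1360.
u_3 = a_3 + 0.1491·q_1 + 0.1360·q_2 = (-3.0953, -2.9177, -0.1360, -0.9203).

u_3 = (-3.0953, -2.9177, -0.1360, -0.9203)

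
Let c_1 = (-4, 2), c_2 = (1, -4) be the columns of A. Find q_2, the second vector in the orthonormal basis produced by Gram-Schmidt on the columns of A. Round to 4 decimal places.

c_1 = (-4, 2); ‖c_1‖ = 4.4721, so q_1 = (-0.8944, 0.4472).
q_1·c_2 = (-0.8944)·1 + 0.4472·(-4) = -2.6833.
u_2 = c_2 + 2.6833·q_1 = (-1.4000, -2.8000).
‖u_2‖ = 3.1305, so q_2 = (-0.4472, -0.8944).

q_2 = (-0.4472, -0.8944)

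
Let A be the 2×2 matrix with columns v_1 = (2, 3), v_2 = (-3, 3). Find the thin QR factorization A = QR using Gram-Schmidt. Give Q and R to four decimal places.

Q = [[0.5547, -0.8321], [0.8321, 0.5547]], R = [[3.6056, 0.8321], [0.0000, 4.1603]]

q_1 = v_1/‖v_1‖ = (2, 3)/3.6056 = (0.5547, 0.8321).
r_{12} = q_1·v_2 = 0.8321.
u_2 = v_2 − 0.8321·q_1 = (-3.4615, 2.3077).
‖u_2‖ = 4.1603, so q_2 = (-0.8321, 0.5547).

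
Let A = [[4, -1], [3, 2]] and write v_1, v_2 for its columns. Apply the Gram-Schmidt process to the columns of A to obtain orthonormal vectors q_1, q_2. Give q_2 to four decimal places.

q_2 = (-0.6000, 0.8000)

v_1 = (4, 3); ‖v_1‖ = 5.0000, so q_1 = (0.8000, 0.6000).
q_1·v_2 = 0.8000·(-1) + 0.6000·2 = 0.4000.
u_2 = v_2 − 0.4000·q_1 = (-1.3200, 1.7600).
‖u_2‖ = 2.2000, so q_2 = (-0.6000, 0.8000).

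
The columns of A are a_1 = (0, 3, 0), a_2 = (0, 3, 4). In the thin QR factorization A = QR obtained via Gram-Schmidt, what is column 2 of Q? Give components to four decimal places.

e_2 = (0.0000, 0.0000, 1.0000)

a_1 = (0, 3, 0); ‖a_1‖ = 3.0000, so e_1 = (0.0000, 1.0000, 0.0000).
e_1·a_2 = 0.0000·0 + 1.0000·3 + 0.0000·4 = 3.0000.
u_2 = a_2 − 3.0000·e_1 = (0.0000, 0.0000, 4.0000).
‖u_2‖ = 4.0000, so e_2 = (0.0000, 0.0000, 1.0000).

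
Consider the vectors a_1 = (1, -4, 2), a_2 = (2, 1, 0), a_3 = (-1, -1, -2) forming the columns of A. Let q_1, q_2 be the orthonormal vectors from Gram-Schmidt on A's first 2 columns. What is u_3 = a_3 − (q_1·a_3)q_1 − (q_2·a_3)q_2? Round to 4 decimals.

q_1 = a_1/‖a_1‖ = (1, -4, 2)/4.5826 = (0.2182, -0.8729, 0.4364).
r_{12} = q_1·a_2 = -0.4364.
u_2 = a_2 + 0.4364·q_1 = (2.0952, 0.6190, 0.1905).
‖u_2‖ = 2.1931, so q_2 = (0.9554, 0.2823, 0.0869).
r_{13} = q_1·a_3 = -0.2182; r_{23} = q_2·a_3 = -1.4114.
u_3 = a_3 + 0.2182·q_1 + 1.4114·q_2 = (0.3960, -0.7921, -1.7822).

u_3 = (0.3960, -0.7921, -1.7822)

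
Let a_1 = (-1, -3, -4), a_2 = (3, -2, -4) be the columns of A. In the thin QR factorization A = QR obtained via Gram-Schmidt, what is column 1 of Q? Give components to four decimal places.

q_1 = (-0.1961, -0.5883, -0.7845)

a_1 = (-1, -3, -4); ‖a_1‖ = 5.0990, so q_1 = (-0.1961, -0.5883, -0.7845).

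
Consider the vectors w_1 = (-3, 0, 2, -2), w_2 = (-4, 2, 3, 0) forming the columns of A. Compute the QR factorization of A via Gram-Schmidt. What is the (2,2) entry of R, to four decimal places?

w_1 = (-3, 0, 2, -2); ‖w_1‖ = 4.1231, so q_1 = (-0.7276, 0.0000, 0.4851, -0.4851).
q_1·w_2 = (-0.7276)·(-4) + 0.0000·2 + 0.4851·3 + (-0.4851)·0 = 4.3656.
u_2 = w_2 − 4.3656·q_1 = (-0.8235, 2.0000, 0.8824, 2.1176).
r_{22} = ‖u_2‖ = 3.1530.

r_{22} = 3.1530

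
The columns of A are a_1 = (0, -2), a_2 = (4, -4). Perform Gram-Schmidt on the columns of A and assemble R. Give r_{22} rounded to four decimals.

r_{22} = 4.0000

q_1 = a_1/‖a_1‖ = (0, -2)/2.0000 = (0.0000, -1.0000).
r_{12} = q_1·a_2 = 4.0000.
u_2 = a_2 − 4.0000·q_1 = (4.0000, 0.0000).
r_{22} = ‖u_2‖ = 4.0000.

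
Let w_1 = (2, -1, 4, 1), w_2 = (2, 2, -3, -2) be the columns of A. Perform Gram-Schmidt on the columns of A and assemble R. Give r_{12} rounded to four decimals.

r_{12} = -2.5584

w_1 = (2, -1, 4, 1); ‖w_1‖ = 4.6904, so e_1 = (0.4264, -0.2132, 0.8528, 0.2132).
r_{12} = e_1·w_2 = -2.5584.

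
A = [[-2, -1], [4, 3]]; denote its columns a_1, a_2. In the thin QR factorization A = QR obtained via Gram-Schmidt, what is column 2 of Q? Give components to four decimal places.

e_2 = (0.8944, 0.4472)

a_1 = (-2, 4); ‖a_1‖ = 4.4721, so e_1 = (-0.4472, 0.8944).
e_1·a_2 = (-0.4472)·(-1) + 0.8944·3 = 3.1305.
u_2 = a_2 − 3.1305·e_1 = (0.4000, 0.2000).
‖u_2‖ = 0.4472, so e_2 = (0.8944, 0.4472).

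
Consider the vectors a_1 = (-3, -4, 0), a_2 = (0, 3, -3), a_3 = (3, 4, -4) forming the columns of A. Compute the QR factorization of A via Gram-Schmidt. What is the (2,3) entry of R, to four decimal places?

r_{23} = 3.4300

a_1 = (-3, -4, 0); ‖a_1‖ = 5.0000, so e_1 = (-0.6000, -0.8000, 0.0000).
e_1·a_2 = (-0.6000)·0 + (-0.8000)·3 + 0.0000·(-3) = -2.4000.
u_2 = a_2 + 2.4000·e_1 = (-1.4400, 1.0800, -3.0000).
‖u_2‖ = 3.4986, so e_2 = (-0.4116, 0.3087, -0.8575).
r_{23} = e_2·a_3 = 3.4300.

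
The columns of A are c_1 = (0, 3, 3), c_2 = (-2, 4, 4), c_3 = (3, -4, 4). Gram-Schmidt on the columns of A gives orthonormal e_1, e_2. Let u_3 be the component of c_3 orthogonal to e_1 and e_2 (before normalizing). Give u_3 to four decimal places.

e_1 = c_1/‖c_1‖ = (0, 3, 3)/4.2426 = (0.0000, 0.7071, 0.7071).
r_{12} = e_1·c_2 = 5.6569.
u_2 = c_2 − 5.6569·e_1 = (-2.0000, 0.0000, 0.0000).
‖u_2‖ = 2.0000, so e_2 = (-1.0000, 0.0000, 0.0000).
r_{13} = e_1·c_3 = 0.0000; r_{23} = e_2·c_3 = -3.0000.
u_3 = c_3 + 0.0000·e_1 + 3.0000·e_2 = (0.0000, -4.0000, 4.0000).

u_3 = (0.0000, -4.0000, 4.0000)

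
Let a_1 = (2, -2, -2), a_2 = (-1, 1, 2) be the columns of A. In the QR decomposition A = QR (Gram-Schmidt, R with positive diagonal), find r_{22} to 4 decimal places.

r_{22} = 0.8165

a_1 = (2, -2, -2); ‖a_1‖ = 3.4641, so q_1 = (0.5774, -0.5774, -0.5774).
q_1·a_2 = 0.5774·(-1) + (-0.5774)·1 + (-0.5774)·2 = -2.3094.
u_2 = a_2 + 2.3094·q_1 = (0.3333, -0.3333, 0.6667).
r_{22} = ‖u_2‖ = 0.8165.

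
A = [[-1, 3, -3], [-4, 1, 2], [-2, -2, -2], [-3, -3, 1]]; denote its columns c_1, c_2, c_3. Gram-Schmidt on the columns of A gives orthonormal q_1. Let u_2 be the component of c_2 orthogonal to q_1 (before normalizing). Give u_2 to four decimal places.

q_1 = c_1/‖c_1‖ = (-1, -4, -2, -3)/5.4772 = (-0.1826, -0.7303, -0.3651, -0.5477).
r_{12} = q_1·c_2 = 1.0954.
u_2 = c_2 − 1.0954·q_1 = (3.2000, 1.8000, -1.6000, -2.4000).

u_2 = (3.2000, 1.8000, -1.6000, -2.4000)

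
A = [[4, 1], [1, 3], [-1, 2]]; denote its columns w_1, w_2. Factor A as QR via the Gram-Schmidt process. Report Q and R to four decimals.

w_1 = (4, 1, -1); ‖w_1‖ = 4.2426, so q_1 = (0.9428, 0.2357, -0.2357).
q_1·w_2 = 0.9428·1 + 0.2357·3 + (-0.2357)·2 = 1.1785.
u_2 = w_2 − 1.1785·q_1 = (-0.1111, 2.7222, 2.2778).
‖u_2‖ = 3.5512, so q_2 = (-0.0313, 0.7666, 0.6414).

Q = [[0.9428, -0.0313], [0.2357, 0.7666], [-0.2357, 0.6414]], R = [[4.2426, 1.1785], [0.0000, 3.5512]]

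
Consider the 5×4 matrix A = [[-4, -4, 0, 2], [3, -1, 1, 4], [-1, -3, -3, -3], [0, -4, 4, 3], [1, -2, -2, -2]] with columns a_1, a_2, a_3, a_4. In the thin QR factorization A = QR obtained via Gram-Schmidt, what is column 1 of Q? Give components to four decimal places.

a_1 = (-4, 3, -1, 0, 1); ‖a_1‖ = 5.1962, so q_1 = (-0.7698, 0.5774, -0.1925, 0.0000, 0.1925).

q_1 = (-0.7698, 0.5774, -0.1925, 0.0000, 0.1925)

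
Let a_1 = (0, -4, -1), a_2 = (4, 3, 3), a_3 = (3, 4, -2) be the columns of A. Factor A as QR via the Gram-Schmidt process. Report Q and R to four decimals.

a_1 = (0, -4, -1); ‖a_1‖ = 4.1231, so q_1 = (0.0000, -0.9701, -0.2425).
q_1·a_2 = 0.0000·4 + (-0.9701)·3 + (-0.2425)·3 = -3.6380.
u_2 = a_2 + 3.6380·q_1 = (4.0000, -0.5294, 2.1176).
‖u_2‖ = 4.5568, so q_2 = (0.8778, -0.1162, 0.4647).
q_1·a_3 = 0.0000·3 + (-0.9701)·4 + (-0.2425)·(-2) = -3.3955; q_2·a_3 = 0.8778·3 + (-0.1162)·4 + 0.4647·(-2) = 1.2393.
u_3 = a_3 + 3.3955·q_1 − 1.2393·q_2 = (1.9122, 0.8499, -3.3994).
‖u_3‖ = 3.9918, so q_3 = (0.4790, 0.2129, -0.8516).

Q = [[0.0000, 0.8778, 0.4790], [-0.9701, -0.1162, 0.2129], [-0.2425, 0.4647, -0.8516]], R = [[4.1231, -3.6380, -3.3955], [0.0000, 4.5568, 1.2393], [0.0000, 0.0000, 3.9918]]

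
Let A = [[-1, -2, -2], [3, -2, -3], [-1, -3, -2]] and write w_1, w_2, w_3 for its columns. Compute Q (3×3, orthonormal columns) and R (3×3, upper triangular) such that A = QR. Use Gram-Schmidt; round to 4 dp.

Q = [[-0.3015, -0.5085, -0.8066], [0.9045, -0.4200, -0.0733], [-0.3015, -0.7517, 0.5866]], R = [[3.3166, -0.3015, -1.5076], [0.0000, 4.1121, 3.7804], [0.0000, 0.0000, 0.6599]]

e_1 = w_1/‖w_1‖ = (-1, 3, -1)/3.3166 = (-0.3015, 0.9045, -0.3015).
r_{12} = e_1·w_2 = -0.3015.
u_2 = w_2 + 0.3015·e_1 = (-2.0909, -1.7273, -3.0909).
‖u_2‖ = 4.1121, so e_2 = (-0.5085, -0.4200, -0.7517).
r_{13} = e_1·w_3 = -1.5076; r_{23} = e_2·w_3 = 3.7804.
u_3 = w_3 + 1.5076·e_1 − 3.7804·e_2 = (-0.5323, -0.0484, 0.3871).
‖u_3‖ = 0.6599, so e_3 = (-0.8066, -0.0733, 0.5866).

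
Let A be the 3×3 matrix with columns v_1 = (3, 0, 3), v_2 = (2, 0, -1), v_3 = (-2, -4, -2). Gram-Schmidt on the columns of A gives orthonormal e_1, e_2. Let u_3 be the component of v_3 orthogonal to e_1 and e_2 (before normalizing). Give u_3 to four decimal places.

u_3 = (0.0000, -4.0000, 0.0000)

v_1 = (3, 0, 3); ‖v_1‖ = 4.2426, so e_1 = (0.7071, 0.0000, 0.7071).
e_1·v_2 = 0.7071·2 + 0.0000·0 + 0.7071·(-1) = 0.7071.
u_2 = v_2 − 0.7071·e_1 = (1.5000, 0.0000, -1.5000).
‖u_2‖ = 2.1213, so e_2 = (0.7071, 0.0000, -0.7071).
e_1·v_3 = 0.7071·(-2) + 0.0000·(-4) + 0.7071·(-2) = -2.8284; e_2·v_3 = 0.7071·(-2) + 0.0000·(-4) + (-0.7071)·(-2) = 0.0000.
u_3 = v_3 + 2.8284·e_1 + 0.0000·e_2 = (0.0000, -4.0000, 0.0000).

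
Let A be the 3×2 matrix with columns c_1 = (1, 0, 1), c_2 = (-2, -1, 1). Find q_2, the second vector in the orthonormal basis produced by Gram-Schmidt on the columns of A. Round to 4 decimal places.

q_2 = (-0.6396, -0.4264, 0.6396)

c_1 = (1, 0, 1); ‖c_1‖ = 1.4142, so q_1 = (0.7071, 0.0000, 0.7071).
q_1·c_2 = 0.7071·(-2) + 0.0000·(-1) + 0.7071·1 = -0.7071.
u_2 = c_2 + 0.7071·q_1 = (-1.5000, -1.0000, 1.5000).
‖u_2‖ = 2.3452, so q_2 = (-0.6396, -0.4264, 0.6396).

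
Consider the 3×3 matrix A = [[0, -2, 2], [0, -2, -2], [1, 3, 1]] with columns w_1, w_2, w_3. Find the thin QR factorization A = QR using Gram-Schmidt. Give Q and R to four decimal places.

w_1 = (0, 0, 1); ‖w_1‖ = 1.0000, so q_1 = (0.0000, 0.0000, 1.0000).
q_1·w_2 = 0.0000·(-2) + 0.0000·(-2) + 1.0000·3 = 3.0000.
u_2 = w_2 − 3.0000·q_1 = (-2.0000, -2.0000, 0.0000).
‖u_2‖ = 2.8284, so q_2 = (-0.7071, -0.7071, 0.0000).
q_1·w_3 = 0.0000·2 + 0.0000·(-2) + 1.0000·1 = 1.0000; q_2·w_3 = (-0.7071)·2 + (-0.7071)·(-2) + 0.0000·1 = 0.0000.
u_3 = w_3 − 1.0000·q_1 + 0.0000·q_2 = (2.0000, -2.0000, 0.0000).
‖u_3‖ = 2.8284, so q_3 = (0.7071, -0.7071, 0.0000).

Q = [[0.0000, -0.7071, 0.7071], [0.0000, -0.7071, -0.7071], [1.0000, 0.0000, 0.0000]], R = [[1.0000, 3.0000, 1.0000], [0.0000, 2.8284, 0.0000], [0.0000, 0.0000, 2.8284]]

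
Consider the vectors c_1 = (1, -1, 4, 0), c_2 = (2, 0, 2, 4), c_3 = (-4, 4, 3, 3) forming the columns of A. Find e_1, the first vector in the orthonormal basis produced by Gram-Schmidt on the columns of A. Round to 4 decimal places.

c_1 = (1, -1, 4, 0); ‖c_1‖ = 4.2426, so e_1 = (0.2357, -0.2357, 0.9428, 0.0000).

e_1 = (0.2357, -0.2357, 0.9428, 0.0000)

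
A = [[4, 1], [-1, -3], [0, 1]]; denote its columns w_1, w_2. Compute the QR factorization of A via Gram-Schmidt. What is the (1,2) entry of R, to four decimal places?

w_1 = (4, -1, 0); ‖w_1‖ = 4.1231, so e_1 = (0.9701, -0.2425, 0.0000).
r_{12} = e_1·w_2 = 1.6977.

r_{12} = 1.6977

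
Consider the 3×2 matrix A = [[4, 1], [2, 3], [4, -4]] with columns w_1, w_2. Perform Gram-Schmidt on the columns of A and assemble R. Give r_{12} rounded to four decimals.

r_{12} = -1.0000

w_1 = (4, 2, 4); ‖w_1‖ = 6.0000, so e_1 = (0.6667, 0.3333, 0.6667).
r_{12} = e_1·w_2 = -1.0000.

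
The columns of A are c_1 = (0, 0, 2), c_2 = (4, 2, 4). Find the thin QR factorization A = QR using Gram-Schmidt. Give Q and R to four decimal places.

Q = [[0.0000, 0.8944], [0.0000, 0.4472], [1.0000, 0.0000]], R = [[2.0000, 4.0000], [0.0000, 4.4721]]

c_1 = (0, 0, 2); ‖c_1‖ = 2.0000, so e_1 = (0.0000, 0.0000, 1.0000).
e_1·c_2 = 0.0000·4 + 0.0000·2 + 1.0000·4 = 4.0000.
u_2 = c_2 − 4.0000·e_1 = (4.0000, 2.0000, 0.0000).
‖u_2‖ = 4.4721, so e_2 = (0.8944, 0.4472, 0.0000).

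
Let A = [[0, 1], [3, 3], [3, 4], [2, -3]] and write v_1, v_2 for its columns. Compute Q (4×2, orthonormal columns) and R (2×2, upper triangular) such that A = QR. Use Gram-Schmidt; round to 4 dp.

Q = [[0.0000, 0.2009], [0.6396, 0.1918], [0.6396, 0.3927], [0.4264, -0.8767]], R = [[4.6904, 3.1980], [0.0000, 4.9772]]

v_1 = (0, 3, 3, 2); ‖v_1‖ = 4.6904, so q_1 = (0.0000, 0.6396, 0.6396, 0.4264).
q_1·v_2 = 0.0000·1 + 0.6396·3 + 0.6396·4 + 0.4264·(-3) = 3.1980.
u_2 = v_2 − 3.1980·q_1 = (1.0000, 0.9545, 1.9545, -4.3636).
‖u_2‖ = 4.9772, so q_2 = (0.2009, 0.1918, 0.3927, -0.8767).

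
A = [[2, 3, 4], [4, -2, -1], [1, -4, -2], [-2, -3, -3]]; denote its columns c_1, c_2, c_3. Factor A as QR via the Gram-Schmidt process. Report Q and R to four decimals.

Q = [[0.4000, 0.4867, 0.6223], [0.8000, -0.3244, -0.4422], [0.2000, -0.6489, 0.6431], [-0.4000, -0.4867, 0.0596]], R = [[5.0000, 0.0000, 1.6000], [0.0000, 6.1644, 5.0289], [0.0000, 0.0000, 1.4665]]

e_1 = c_1/‖c_1‖ = (2, 4, 1, -2)/5.0000 = (0.4000, 0.8000, 0.2000, -0.4000).
r_{12} = e_1·c_2 = 0.0000.
u_2 = c_2 − 0.0000·e_1 = (3.0000, -2.0000, -4.0000, -3.0000).
‖u_2‖ = 6.1644, so e_2 = (0.4867, -0.3244, -0.6489, -0.4867).
r_{13} = e_1·c_3 = 1.6000; r_{23} = e_2·c_3 = 5.0289.
u_3 = c_3 − 1.6000·e_1 − 5.0289·e_2 = (0.9126, -0.6484, 0.9432, 0.0874).
‖u_3‖ = 1.4665, so e_3 = (0.6223, -0.4422, 0.6431, 0.0596).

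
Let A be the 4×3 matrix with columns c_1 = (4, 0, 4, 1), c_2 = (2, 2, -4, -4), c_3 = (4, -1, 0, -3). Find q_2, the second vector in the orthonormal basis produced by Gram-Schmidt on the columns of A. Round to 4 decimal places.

q_2 = (0.5787, 0.3350, -0.4264, -0.6091)

c_1 = (4, 0, 4, 1); ‖c_1‖ = 5.7446, so q_1 = (0.6963, 0.0000, 0.6963, 0.1741).
q_1·c_2 = 0.6963·2 + 0.0000·2 + 0.6963·(-4) + 0.1741·(-4) = -2.0889.
u_2 = c_2 + 2.0889·q_1 = (3.4545, 2.0000, -2.5455, -3.6364).
‖u_2‖ = 5.9696, so q_2 = (0.5787, 0.3350, -0.4264, -0.6091).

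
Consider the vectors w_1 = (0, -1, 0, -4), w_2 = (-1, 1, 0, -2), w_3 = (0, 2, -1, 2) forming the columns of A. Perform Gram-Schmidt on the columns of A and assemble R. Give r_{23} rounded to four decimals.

w_1 = (0, -1, 0, -4); ‖w_1‖ = 4.1231, so q_1 = (0.0000, -0.2425, 0.0000, -0.9701).
q_1·w_2 = 0.0000·(-1) + (-0.2425)·1 + 0.0000·0 + (-0.9701)·(-2) = 1.6977.
u_2 = w_2 − 1.6977·q_1 = (-1.0000, 1.4118, 0.0000, -0.3529).
‖u_2‖ = 1.7657, so q_2 = (-0.5664, 0.7996, 0.0000, -0.1999).
r_{23} = q_2·w_3 = 1.1993.

r_{23} = 1.1993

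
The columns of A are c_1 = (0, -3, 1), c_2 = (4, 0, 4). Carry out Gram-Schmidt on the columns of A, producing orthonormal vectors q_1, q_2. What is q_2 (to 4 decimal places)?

q_2 = (0.7255, 0.2176, 0.6529)

c_1 = (0, -3, 1); ‖c_1‖ = 3.1623, so q_1 = (0.0000, -0.9487, 0.3162).
q_1·c_2 = 0.0000·4 + (-0.9487)·0 + 0.3162·4 = 1.2649.
u_2 = c_2 − 1.2649·q_1 = (4.0000, 1.2000, 3.6000).
‖u_2‖ = 5.5136, so q_2 = (0.7255, 0.2176, 0.6529).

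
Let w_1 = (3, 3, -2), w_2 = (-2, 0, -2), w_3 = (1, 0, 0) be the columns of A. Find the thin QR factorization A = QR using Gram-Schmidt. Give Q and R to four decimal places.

Q = [[0.6396, -0.6177, 0.4575], [0.6396, 0.0975, -0.7625], [-0.4264, -0.7803, -0.4575]], R = [[4.6904, -0.4264, 0.6396], [0.0000, 2.7961, -0.6177], [0.0000, 0.0000, 0.4575]]

w_1 = (3, 3, -2); ‖w_1‖ = 4.6904, so q_1 = (0.6396, 0.6396, -0.4264).
q_1·w_2 = 0.6396·(-2) + 0.6396·0 + (-0.4264)·(-2) = -0.4264.
u_2 = w_2 + 0.4264·q_1 = (-1.7273, 0.2727, -2.1818).
‖u_2‖ = 2.7961, so q_2 = (-0.6177, 0.0975, -0.7803).
q_1·w_3 = 0.6396·1 + 0.6396·0 + (-0.4264)·0 = 0.6396; q_2·w_3 = (-0.6177)·1 + 0.0975·0 + (-0.7803)·0 = -0.6177.
u_3 = w_3 − 0.6396·q_1 + 0.6177·q_2 = (0.2093, -0.3488, -0.2093).
‖u_3‖ = 0.4575, so q_3 = (0.4575, -0.7625, -0.4575).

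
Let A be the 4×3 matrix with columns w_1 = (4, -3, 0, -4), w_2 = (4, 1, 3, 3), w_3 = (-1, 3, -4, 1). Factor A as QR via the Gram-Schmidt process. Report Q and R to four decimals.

w_1 = (4, -3, 0, -4); ‖w_1‖ = 6.4031, so e_1 = (0.6247, -0.4685, 0.0000, -0.6247).
e_1·w_2 = 0.6247·4 + (-0.4685)·1 + 0.0000·3 + (-0.6247)·3 = 0.1562.
u_2 = w_2 − 0.1562·e_1 = (3.9024, 1.0732, 3.0000, 3.0976).
‖u_2‖ = 5.9140, so e_2 = (0.6599, 0.1815, 0.5073, 0.5238).
e_1·w_3 = 0.6247·(-1) + (-0.4685)·3 + 0.0000·(-4) + (-0.6247)·1 = -2.6550; e_2·w_3 = 0.6599·(-1) + 0.1815·3 + 0.5073·(-4) + 0.5238·1 = -1.6208.
u_3 = w_3 + 2.6550·e_1 + 1.6208·e_2 = (1.7280, 2.0502, -3.1778, 0.1904).
‖u_3‖ = 4.1622, so e_3 = (0.4152, 0.4926, -0.7635, 0.0457).

Q = [[0.6247, 0.6599, 0.4152], [-0.4685, 0.1815, 0.4926], [0.0000, 0.5073, -0.7635], [-0.6247, 0.5238, 0.0457]], R = [[6.4031, 0.1562, -2.6550], [0.0000, 5.9140, -1.6208], [0.0000, 0.0000, 4.1622]]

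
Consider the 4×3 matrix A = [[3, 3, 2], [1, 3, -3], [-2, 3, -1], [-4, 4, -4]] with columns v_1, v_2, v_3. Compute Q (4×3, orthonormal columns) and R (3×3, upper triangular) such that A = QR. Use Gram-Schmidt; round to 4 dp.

Q = [[0.5477, 0.6351, 0.4553], [0.1826, 0.5293, -0.7862], [-0.3651, 0.3705, 0.4133], [-0.7303, 0.4234, -0.0617]], R = [[5.4772, -1.8257, 3.8341], [0.0000, 6.2981, -2.3817], [0.0000, 0.0000, 3.1029]]

v_1 = (3, 1, -2, -4); ‖v_1‖ = 5.4772, so q_1 = (0.5477, 0.1826, -0.3651, -0.7303).
q_1·v_2 = 0.5477·3 + 0.1826·3 + (-0.3651)·3 + (-0.7303)·4 = -1.8257.
u_2 = v_2 + 1.8257·q_1 = (4.0000, 3.3333, 2.3333, 2.6667).
‖u_2‖ = 6.2981, so q_2 = (0.6351, 0.5293, 0.3705, 0.4234).
q_1·v_3 = 0.5477·2 + 0.1826·(-3) + (-0.3651)·(-1) + (-0.7303)·(-4) = 3.8341; q_2·v_3 = 0.6351·2 + 0.5293·(-3) + 0.3705·(-1) + 0.4234·(-4) = -2.3817.
u_3 = v_3 − 3.8341·q_1 + 2.3817·q_2 = (1.4126, -2.4395, 1.2824, -0.1916).
‖u_3‖ = 3.1029, so q_3 = (0.4553, -0.7862, 0.4133, -0.0617).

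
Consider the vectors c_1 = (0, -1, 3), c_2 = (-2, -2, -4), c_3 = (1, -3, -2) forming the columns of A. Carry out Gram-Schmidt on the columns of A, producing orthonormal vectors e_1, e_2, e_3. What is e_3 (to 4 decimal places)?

c_1 = (0, -1, 3); ‖c_1‖ = 3.1623, so e_1 = (0.0000, -0.3162, 0.9487).
e_1·c_2 = 0.0000·(-2) + (-0.3162)·(-2) + 0.9487·(-4) = -3.1623.
u_2 = c_2 + 3.1623·e_1 = (-2.0000, -3.0000, -1.0000).
‖u_2‖ = 3.7417, so e_2 = (-0.5345, -0.8018, -0.2673).
e_1·c_3 = 0.0000·1 + (-0.3162)·(-3) + 0.9487·(-2) = -0.9487; e_2·c_3 = (-0.5345)·1 + (-0.8018)·(-3) + (-0.2673)·(-2) = 2.4054.
u_3 = c_3 + 0.9487·e_1 − 2.4054·e_2 = (2.2857, -1.3714, -0.4571).
‖u_3‖ = 2.7045, so e_3 = (0.8452, -0.5071, -0.1690).

e_3 = (0.8452, -0.5071, -0.1690)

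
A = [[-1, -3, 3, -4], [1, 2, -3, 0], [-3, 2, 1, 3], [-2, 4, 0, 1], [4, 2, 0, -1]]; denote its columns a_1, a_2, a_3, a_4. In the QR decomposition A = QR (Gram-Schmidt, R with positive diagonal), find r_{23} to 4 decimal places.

r_{23} = -2.1859

q_1 = a_1/‖a_1‖ = (-1, 1, -3, -2, 4)/5.5678 = (-0.1796, 0.1796, -0.5388, -0.3592, 0.7184).
r_{12} = q_1·a_2 = -0.1796.
u_2 = a_2 + 0.1796·q_1 = (-3.0323, 2.0323, 1.9032, 3.9355, 2.1290).
‖u_2‖ = 6.0801, so q_2 = (-0.4987, 0.3342, 0.3130, 0.6473, 0.3502).
r_{23} = q_2·a_3 = -2.1859.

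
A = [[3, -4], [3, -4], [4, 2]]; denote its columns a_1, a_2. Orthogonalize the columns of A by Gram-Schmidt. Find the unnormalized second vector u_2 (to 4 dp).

a_1 = (3, 3, 4); ‖a_1‖ = 5.8310, so q_1 = (0.5145, 0.5145, 0.6860).
q_1·a_2 = 0.5145·(-4) + 0.5145·(-4) + 0.6860·2 = -2.7440.
u_2 = a_2 + 2.7440·q_1 = (-2.5882, -2.5882, 3.8824).

u_2 = (-2.5882, -2.5882, 3.8824)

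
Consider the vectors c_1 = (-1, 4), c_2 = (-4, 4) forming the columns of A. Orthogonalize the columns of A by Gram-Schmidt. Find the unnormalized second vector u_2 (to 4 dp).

u_2 = (-2.8235, -0.7059)

q_1 = c_1/‖c_1‖ = (-1, 4)/4.1231 = (-0.2425, 0.9701).
r_{12} = q_1·c_2 = 4.8507.
u_2 = c_2 − 4.8507·q_1 = (-2.8235, -0.7059).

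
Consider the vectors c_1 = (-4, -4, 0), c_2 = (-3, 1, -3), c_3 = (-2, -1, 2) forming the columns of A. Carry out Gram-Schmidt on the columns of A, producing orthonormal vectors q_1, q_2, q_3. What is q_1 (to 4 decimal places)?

q_1 = (-0.7071, -0.7071, 0.0000)

c_1 = (-4, -4, 0); ‖c_1‖ = 5.6569, so q_1 = (-0.7071, -0.7071, 0.0000).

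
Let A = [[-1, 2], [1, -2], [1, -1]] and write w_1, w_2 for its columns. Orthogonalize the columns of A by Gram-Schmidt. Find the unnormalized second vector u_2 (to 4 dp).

w_1 = (-1, 1, 1); ‖w_1‖ = 1.7321, so e_1 = (-0.5774, 0.5774, 0.5774).
e_1·w_2 = (-0.5774)·2 + 0.5774·(-2) + 0.5774·(-1) = -2.8868.
u_2 = w_2 + 2.8868·e_1 = (0.3333, -0.3333, 0.6667).

u_2 = (0.3333, -0.3333, 0.6667)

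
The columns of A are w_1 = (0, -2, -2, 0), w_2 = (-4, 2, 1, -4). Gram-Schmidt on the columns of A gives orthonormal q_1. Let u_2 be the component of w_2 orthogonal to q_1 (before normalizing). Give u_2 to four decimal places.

w_1 = (0, -2, -2, 0); ‖w_1‖ = 2.8284, so q_1 = (0.0000, -0.7071, -0.7071, 0.0000).
q_1·w_2 = 0.0000·(-4) + (-0.7071)·2 + (-0.7071)·1 + 0.0000·(-4) = -2.1213.
u_2 = w_2 + 2.1213·q_1 = (-4.0000, 0.5000, -0.5000, -4.0000).

u_2 = (-4.0000, 0.5000, -0.5000, -4.0000)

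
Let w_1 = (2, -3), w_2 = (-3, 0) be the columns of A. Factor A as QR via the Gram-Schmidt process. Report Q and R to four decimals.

w_1 = (2, -3); ‖w_1‖ = 3.6056, so e_1 = (0.5547, -0.8321).
e_1·w_2 = 0.5547·(-3) + (-0.8321)·0 = -1.6641.
u_2 = w_2 + 1.6641·e_1 = (-2.0769, -1.3846).
‖u_2‖ = 2.4962, so e_2 = (-0.8321, -0.5547).

Q = [[0.5547, -0.8321], [-0.8321, -0.5547]], R = [[3.6056, -1.6641], [0.0000, 2.4962]]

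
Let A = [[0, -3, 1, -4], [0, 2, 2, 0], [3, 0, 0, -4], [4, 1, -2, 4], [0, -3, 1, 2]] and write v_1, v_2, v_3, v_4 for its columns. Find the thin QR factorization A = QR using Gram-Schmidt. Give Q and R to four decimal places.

Q = [[0.0000, -0.6344, 0.2382, -0.3295], [0.0000, 0.4230, 0.8414, 0.2479], [0.6000, -0.1015, 0.3382, -0.5288], [0.8000, 0.0761, -0.2536, 0.3966], [0.0000, -0.6344, 0.2382, 0.6269]], R = [[5.0000, 0.8000, -1.6000, 0.8000], [0.0000, 4.7286, -0.5752, 1.9794], [0.0000, 0.0000, 2.6663, -2.8434], [0.0000, 0.0000, 0.0000, 6.2735]]

v_1 = (0, 0, 3, 4, 0); ‖v_1‖ = 5.0000, so q_1 = (0.0000, 0.0000, 0.6000, 0.8000, 0.0000).
q_1·v_2 = 0.0000·(-3) + 0.0000·2 + 0.6000·0 + 0.8000·1 + 0.0000·(-3) = 0.8000.
u_2 = v_2 − 0.8000·q_1 = (-3.0000, 2.0000, -0.4800, 0.3600, -3.0000).
‖u_2‖ = 4.7286, so q_2 = (-0.6344, 0.4230, -0.1015, 0.0761, -0.6344).
q_1·v_3 = 0.0000·1 + 0.0000·2 + 0.6000·0 + 0.8000·(-2) + 0.0000·1 = -1.6000; q_2·v_3 = (-0.6344)·1 + 0.4230·2 + (-0.1015)·0 + 0.0761·(-2) + (-0.6344)·1 = -0.5752.
u_3 = v_3 + 1.6000·q_1 + 0.5752·q_2 = (0.6351, 2.2433, 0.9016, -0.6762, 0.6351).
‖u_3‖ = 2.6663, so q_3 = (0.2382, 0.8414, 0.3382, -0.2536, 0.2382).
q_1·v_4 = 0.0000·(-4) + 0.0000·0 + 0.6000·(-4) + 0.8000·4 + 0.0000·2 = 0.8000; q_2·v_4 = (-0.6344)·(-4) + 0.4230·0 + (-0.1015)·(-4) + 0.0761·4 + (-0.6344)·2 = 1.9794; q_3·v_4 = 0.2382·(-4) + 0.8414·0 + 0.3382·(-4) + (-0.2536)·4 + 0.2382·2 = -2.8434.
u_4 = v_4 − 0.8000·q_1 − 1.9794·q_2 + 2.8434·q_3 = (-2.0669, 1.5551, -3.3176, 2.4882, 3.9331).
‖u_4‖ = 6.2735, so q_4 = (-0.3295, 0.2479, -0.5288, 0.3966, 0.6269).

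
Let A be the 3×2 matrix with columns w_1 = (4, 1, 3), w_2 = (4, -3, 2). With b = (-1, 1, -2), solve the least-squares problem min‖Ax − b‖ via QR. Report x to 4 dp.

x = (-0.1323, -0.2926)

w_1 = (4, 1, 3); ‖w_1‖ = 5.0990, so q_1 = (0.7845, 0.1961, 0.5883).
q_1·w_2 = 0.7845·4 + 0.1961·(-3) + 0.5883·2 = 3.7262.
u_2 = w_2 − 3.7262·q_1 = (1.0769, -3.7308, -0.1923).
‖u_2‖ = 3.8879, so q_2 = (0.2770, -0.9596, -0.0495).
Qᵀb = (-1.7650, -1.1377).
Back-substitute: x_2 = -1.1377/3.8879 = -0.2926.
x_1 = (-1.7650 − 3.7262·(-0.2926))/5.0990 = -0.1323.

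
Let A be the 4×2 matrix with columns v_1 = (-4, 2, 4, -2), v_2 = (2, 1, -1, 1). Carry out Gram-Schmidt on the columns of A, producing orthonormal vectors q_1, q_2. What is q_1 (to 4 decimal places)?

q_1 = (-0.6325, 0.3162, 0.6325, -0.3162)

q_1 = v_1/‖v_1‖ = (-4, 2, 4, -2)/6.3246 = (-0.6325, 0.3162, 0.6325, -0.3162).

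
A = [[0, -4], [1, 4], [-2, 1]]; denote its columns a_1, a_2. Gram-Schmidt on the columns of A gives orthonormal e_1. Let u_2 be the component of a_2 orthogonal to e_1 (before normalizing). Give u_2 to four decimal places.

u_2 = (-4.0000, 3.6000, 1.8000)

a_1 = (0, 1, -2); ‖a_1‖ = 2.2361, so e_1 = (0.0000, 0.4472, -0.8944).
e_1·a_2 = 0.0000·(-4) + 0.4472·4 + (-0.8944)·1 = 0.8944.
u_2 = a_2 − 0.8944·e_1 = (-4.0000, 3.6000, 1.8000).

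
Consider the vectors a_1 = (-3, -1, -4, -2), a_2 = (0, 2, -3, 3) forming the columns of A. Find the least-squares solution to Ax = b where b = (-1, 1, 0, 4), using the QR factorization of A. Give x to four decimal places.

a_1 = (-3, -1, -4, -2); ‖a_1‖ = 5.4772, so e_1 = (-0.5477, -0.1826, -0.7303, -0.3651).
e_1·a_2 = (-0.5477)·0 + (-0.1826)·2 + (-0.7303)·(-3) + (-0.3651)·3 = 0.7303.
u_2 = a_2 − 0.7303·e_1 = (0.4000, 2.1333, -2.4667, 3.2667).
‖u_2‖ = 4.6332, so e_2 = (0.0863, 0.4604, -0.5324, 0.7051).
Qᵀb = (-1.0954, 3.1943).
Back-substitute: x_2 = 3.1943/4.6332 = 0.6894.
x_1 = (-1.0954 − 0.7303·0.6894)/5.4772 = -0.2919.

x = (-0.2919, 0.6894)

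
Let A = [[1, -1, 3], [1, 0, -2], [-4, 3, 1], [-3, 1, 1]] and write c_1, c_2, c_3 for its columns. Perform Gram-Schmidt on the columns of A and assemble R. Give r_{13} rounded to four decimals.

r_{13} = -1.1547

c_1 = (1, 1, -4, -3); ‖c_1‖ = 5.1962, so e_1 = (0.1925, 0.1925, -0.7698, -0.5774).
r_{13} = e_1·c_3 = -1.1547.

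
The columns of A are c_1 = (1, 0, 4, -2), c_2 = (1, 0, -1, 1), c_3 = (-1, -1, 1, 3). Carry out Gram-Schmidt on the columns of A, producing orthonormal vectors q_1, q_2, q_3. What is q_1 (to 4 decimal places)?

q_1 = (0.2182, 0.0000, 0.8729, -0.4364)

c_1 = (1, 0, 4, -2); ‖c_1‖ = 4.5826, so q_1 = (0.2182, 0.0000, 0.8729, -0.4364).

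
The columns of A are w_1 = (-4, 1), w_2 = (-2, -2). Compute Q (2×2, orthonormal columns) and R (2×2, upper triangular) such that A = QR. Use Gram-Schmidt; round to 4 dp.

Q = [[-0.9701, -0.2425], [0.2425, -0.9701]], R = [[4.1231, 1.4552], [0.0000, 2.4254]]

w_1 = (-4, 1); ‖w_1‖ = 4.1231, so q_1 = (-0.9701, 0.2425).
q_1·w_2 = (-0.9701)·(-2) + 0.2425·(-2) = 1.4552.
u_2 = w_2 − 1.4552·q_1 = (-0.5882, -2.3529).
‖u_2‖ = 2.4254, so q_2 = (-0.2425, -0.9701).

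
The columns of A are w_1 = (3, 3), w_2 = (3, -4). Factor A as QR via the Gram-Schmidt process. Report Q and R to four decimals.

w_1 = (3, 3); ‖w_1‖ = 4.2426, so e_1 = (0.7071, 0.7071).
e_1·w_2 = 0.7071·3 + 0.7071·(-4) = -0.7071.
u_2 = w_2 + 0.7071·e_1 = (3.5000, -3.5000).
‖u_2‖ = 4.9497, so e_2 = (0.7071, -0.7071).

Q = [[0.7071, 0.7071], [0.7071, -0.7071]], R = [[4.2426, -0.7071], [0.0000, 4.9497]]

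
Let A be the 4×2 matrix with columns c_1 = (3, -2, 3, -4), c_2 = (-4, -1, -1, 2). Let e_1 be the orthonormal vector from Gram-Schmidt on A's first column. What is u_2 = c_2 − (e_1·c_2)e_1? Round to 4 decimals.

u_2 = (-2.3421, -2.1053, 0.6579, -0.2105)

e_1 = c_1/‖c_1‖ = (3, -2, 3, -4)/6.1644 = (0.4867, -0.3244, 0.4867, -0.6489).
r_{12} = e_1·c_2 = -3.4066.
u_2 = c_2 + 3.4066·e_1 = (-2.3421, -2.1053, 0.6579, -0.2105).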